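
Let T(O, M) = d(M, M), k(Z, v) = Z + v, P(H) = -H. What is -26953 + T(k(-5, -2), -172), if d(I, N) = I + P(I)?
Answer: -26953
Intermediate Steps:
d(I, N) = 0 (d(I, N) = I - I = 0)
T(O, M) = 0
-26953 + T(k(-5, -2), -172) = -26953 + 0 = -26953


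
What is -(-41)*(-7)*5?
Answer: -1435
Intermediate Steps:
-(-41)*(-7)*5 = -41*7*5 = -287*5 = -1435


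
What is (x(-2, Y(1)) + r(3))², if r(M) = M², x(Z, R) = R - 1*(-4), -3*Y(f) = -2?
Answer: 1681/9 ≈ 186.78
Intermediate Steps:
Y(f) = ⅔ (Y(f) = -⅓*(-2) = ⅔)
x(Z, R) = 4 + R (x(Z, R) = R + 4 = 4 + R)
(x(-2, Y(1)) + r(3))² = ((4 + ⅔) + 3²)² = (14/3 + 9)² = (41/3)² = 1681/9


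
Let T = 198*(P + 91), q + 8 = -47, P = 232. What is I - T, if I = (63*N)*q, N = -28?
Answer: 33066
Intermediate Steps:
q = -55 (q = -8 - 47 = -55)
T = 63954 (T = 198*(232 + 91) = 198*323 = 63954)
I = 97020 (I = (63*(-28))*(-55) = -1764*(-55) = 97020)
I - T = 97020 - 1*63954 = 97020 - 63954 = 33066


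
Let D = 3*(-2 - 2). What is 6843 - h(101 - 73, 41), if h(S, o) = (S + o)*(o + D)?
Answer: 4842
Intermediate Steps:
D = -12 (D = 3*(-4) = -12)
h(S, o) = (-12 + o)*(S + o) (h(S, o) = (S + o)*(o - 12) = (S + o)*(-12 + o) = (-12 + o)*(S + o))
6843 - h(101 - 73, 41) = 6843 - (41**2 - 12*(101 - 73) - 12*41 + (101 - 73)*41) = 6843 - (1681 - 12*28 - 492 + 28*41) = 6843 - (1681 - 336 - 492 + 1148) = 6843 - 1*2001 = 6843 - 2001 = 4842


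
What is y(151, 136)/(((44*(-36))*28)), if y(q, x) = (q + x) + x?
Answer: -47/4928 ≈ -0.0095373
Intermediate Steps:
y(q, x) = q + 2*x
y(151, 136)/(((44*(-36))*28)) = (151 + 2*136)/(((44*(-36))*28)) = (151 + 272)/((-1584*28)) = 423/(-44352) = 423*(-1/44352) = -47/4928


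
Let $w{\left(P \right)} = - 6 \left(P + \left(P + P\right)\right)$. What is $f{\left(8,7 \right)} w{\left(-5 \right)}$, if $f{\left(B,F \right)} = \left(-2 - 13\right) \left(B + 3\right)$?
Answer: $-14850$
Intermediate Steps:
$f{\left(B,F \right)} = -45 - 15 B$ ($f{\left(B,F \right)} = - 15 \left(3 + B\right) = -45 - 15 B$)
$w{\left(P \right)} = - 18 P$ ($w{\left(P \right)} = - 6 \left(P + 2 P\right) = - 6 \cdot 3 P = - 18 P$)
$f{\left(8,7 \right)} w{\left(-5 \right)} = \left(-45 - 120\right) \left(\left(-18\right) \left(-5\right)\right) = \left(-45 - 120\right) 90 = \left(-165\right) 90 = -14850$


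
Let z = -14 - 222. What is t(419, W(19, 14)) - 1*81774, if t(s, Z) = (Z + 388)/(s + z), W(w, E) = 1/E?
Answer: -69833185/854 ≈ -81772.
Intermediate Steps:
z = -236
t(s, Z) = (388 + Z)/(-236 + s) (t(s, Z) = (Z + 388)/(s - 236) = (388 + Z)/(-236 + s))
t(419, W(19, 14)) - 1*81774 = (388 + 1/14)/(-236 + 419) - 1*81774 = (388 + 1/14)/183 - 81774 = (1/183)*(5433/14) - 81774 = 1811/854 - 81774 = -69833185/854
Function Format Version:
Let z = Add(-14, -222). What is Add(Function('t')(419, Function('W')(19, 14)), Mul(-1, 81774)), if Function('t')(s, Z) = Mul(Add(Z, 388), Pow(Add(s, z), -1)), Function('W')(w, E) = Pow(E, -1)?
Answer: Rational(-69833185, 854) ≈ -81772.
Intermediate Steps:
z = -236
Function('t')(s, Z) = Mul(Pow(Add(-236, s), -1), Add(388, Z)) (Function('t')(s, Z) = Mul(Add(Z, 388), Pow(Add(s, -236), -1)) = Mul(Add(388, Z), Pow(Add(-236, s), -1)) = Mul(Pow(Add(-236, s), -1), Add(388, Z)))
Add(Function('t')(419, Function('W')(19, 14)), Mul(-1, 81774)) = Add(Mul(Pow(Add(-236, 419), -1), Add(388, Pow(14, -1))), Mul(-1, 81774)) = Add(Mul(Pow(183, -1), Add(388, Rational(1, 14))), -81774) = Add(Mul(Rational(1, 183), Rational(5433, 14)), -81774) = Add(Rational(1811, 854), -81774) = Rational(-69833185, 854)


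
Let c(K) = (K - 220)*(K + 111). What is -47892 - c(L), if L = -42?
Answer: -29814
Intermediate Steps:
c(K) = (-220 + K)*(111 + K)
-47892 - c(L) = -47892 - (-24420 + (-42)² - 109*(-42)) = -47892 - (-24420 + 1764 + 4578) = -47892 - 1*(-18078) = -47892 + 18078 = -29814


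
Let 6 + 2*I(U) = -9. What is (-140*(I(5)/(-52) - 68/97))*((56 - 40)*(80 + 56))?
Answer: 213895360/1261 ≈ 1.6962e+5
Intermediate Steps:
I(U) = -15/2 (I(U) = -3 + (1/2)*(-9) = -3 - 9/2 = -15/2)
(-140*(I(5)/(-52) - 68/97))*((56 - 40)*(80 + 56)) = (-140*(-15/2/(-52) - 68/97))*((56 - 40)*(80 + 56)) = (-140*(-15/2*(-1/52) - 68*1/97))*(16*136) = -140*(15/104 - 68/97)*2176 = -140*(-5617/10088)*2176 = (196595/2522)*2176 = 213895360/1261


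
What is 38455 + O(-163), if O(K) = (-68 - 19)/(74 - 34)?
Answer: 1538113/40 ≈ 38453.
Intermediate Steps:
O(K) = -87/40
38455 + O(-163) = 38455 - 87/40 = 1538113/40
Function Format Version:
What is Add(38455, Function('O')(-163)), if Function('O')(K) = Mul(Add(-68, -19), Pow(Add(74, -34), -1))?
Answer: Rational(1538113, 40) ≈ 38453.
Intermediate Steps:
Function('O')(K) = Rational(-87, 40) (Function('O')(K) = Mul(-87, Pow(40, -1)) = Mul(-87, Rational(1, 40)) = Rational(-87, 40))
Add(38455, Function('O')(-163)) = Add(38455, Rational(-87, 40)) = Rational(1538113, 40)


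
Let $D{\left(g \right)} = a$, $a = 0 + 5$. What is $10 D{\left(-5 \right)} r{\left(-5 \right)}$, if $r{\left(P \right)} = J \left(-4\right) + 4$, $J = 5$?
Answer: $-800$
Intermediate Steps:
$a = 5$
$D{\left(g \right)} = 5$
$r{\left(P \right)} = -16$ ($r{\left(P \right)} = 5 \left(-4\right) + 4 = -20 + 4 = -16$)
$10 D{\left(-5 \right)} r{\left(-5 \right)} = 10 \cdot 5 \left(-16\right) = 50 \left(-16\right) = -800$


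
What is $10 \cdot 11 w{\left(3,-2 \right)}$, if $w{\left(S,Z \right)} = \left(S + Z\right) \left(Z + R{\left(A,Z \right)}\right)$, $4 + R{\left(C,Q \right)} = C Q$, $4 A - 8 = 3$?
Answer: $-1265$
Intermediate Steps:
$A = \frac{11}{4}$ ($A = 2 + \frac{1}{4} \cdot 3 = 2 + \frac{3}{4} = \frac{11}{4} \approx 2.75$)
$R{\left(C,Q \right)} = -4 + C Q$
$w{\left(S,Z \right)} = \left(-4 + \frac{15 Z}{4}\right) \left(S + Z\right)$ ($w{\left(S,Z \right)} = \left(S + Z\right) \left(Z + \left(-4 + \frac{11 Z}{4}\right)\right) = \left(S + Z\right) \left(-4 + \frac{15 Z}{4}\right) = \left(-4 + \frac{15 Z}{4}\right) \left(S + Z\right)$)
$10 \cdot 11 w{\left(3,-2 \right)} = 10 \cdot 11 \left(\left(-4\right) 3 - -8 + \frac{15 \left(-2\right)^{2}}{4} + \frac{15}{4} \cdot 3 \left(-2\right)\right) = 110 \left(-12 + 8 + \frac{15}{4} \cdot 4 - \frac{45}{2}\right) = 110 \left(-12 + 8 + 15 - \frac{45}{2}\right) = 110 \left(- \frac{23}{2}\right) = -1265$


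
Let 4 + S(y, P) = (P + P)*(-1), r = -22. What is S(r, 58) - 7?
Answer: -127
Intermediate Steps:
S(y, P) = -4 - 2*P (S(y, P) = -4 + (P + P)*(-1) = -4 + (2*P)*(-1) = -4 - 2*P)
S(r, 58) - 7 = (-4 - 2*58) - 7 = (-4 - 116) - 7 = -120 - 7 = -127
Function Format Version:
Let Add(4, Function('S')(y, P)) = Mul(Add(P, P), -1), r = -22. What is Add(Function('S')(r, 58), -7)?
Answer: -127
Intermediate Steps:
Function('S')(y, P) = Add(-4, Mul(-2, P)) (Function('S')(y, P) = Add(-4, Mul(Add(P, P), -1)) = Add(-4, Mul(Mul(2, P), -1)) = Add(-4, Mul(-2, P)))
Add(Function('S')(r, 58), -7) = Add(Add(-4, Mul(-2, 58)), -7) = Add(Add(-4, -116), -7) = Add(-120, -7) = -127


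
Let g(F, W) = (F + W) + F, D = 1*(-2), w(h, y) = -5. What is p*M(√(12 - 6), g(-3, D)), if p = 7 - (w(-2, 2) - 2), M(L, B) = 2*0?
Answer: 0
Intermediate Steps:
D = -2
g(F, W) = W + 2*F
M(L, B) = 0
p = 14 (p = 7 - (-5 - 2) = 7 - 1*(-7) = 7 + 7 = 14)
p*M(√(12 - 6), g(-3, D)) = 14*0 = 0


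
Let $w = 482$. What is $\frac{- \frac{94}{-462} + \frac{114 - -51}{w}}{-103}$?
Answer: $- \frac{60769}{11468226} \approx -0.0052989$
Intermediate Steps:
$\frac{- \frac{94}{-462} + \frac{114 - -51}{w}}{-103} = \frac{- \frac{94}{-462} + \frac{114 - -51}{482}}{-103} = \left(\left(-94\right) \left(- \frac{1}{462}\right) + \left(114 + 51\right) \frac{1}{482}\right) \left(- \frac{1}{103}\right) = \left(\frac{47}{231} + 165 \cdot \frac{1}{482}\right) \left(- \frac{1}{103}\right) = \left(\frac{47}{231} + \frac{165}{482}\right) \left(- \frac{1}{103}\right) = \frac{60769}{111342} \left(- \frac{1}{103}\right) = - \frac{60769}{11468226}$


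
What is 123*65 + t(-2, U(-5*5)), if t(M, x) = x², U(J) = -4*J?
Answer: 17995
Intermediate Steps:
123*65 + t(-2, U(-5*5)) = 123*65 + (-(-20)*5)² = 7995 + (-4*(-25))² = 7995 + 100² = 7995 + 10000 = 17995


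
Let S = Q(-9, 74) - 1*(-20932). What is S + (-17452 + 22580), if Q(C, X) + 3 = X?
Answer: 26131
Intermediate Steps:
Q(C, X) = -3 + X
S = 21003 (S = (-3 + 74) - 1*(-20932) = 71 + 20932 = 21003)
S + (-17452 + 22580) = 21003 + (-17452 + 22580) = 21003 + 5128 = 26131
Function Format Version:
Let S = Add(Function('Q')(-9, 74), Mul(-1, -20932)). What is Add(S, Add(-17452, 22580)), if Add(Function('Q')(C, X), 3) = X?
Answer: 26131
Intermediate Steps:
Function('Q')(C, X) = Add(-3, X)
S = 21003 (S = Add(Add(-3, 74), Mul(-1, -20932)) = Add(71, 20932) = 21003)
Add(S, Add(-17452, 22580)) = Add(21003, Add(-17452, 22580)) = Add(21003, 5128) = 26131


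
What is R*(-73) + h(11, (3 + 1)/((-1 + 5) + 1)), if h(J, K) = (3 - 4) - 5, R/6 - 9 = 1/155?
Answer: -612378/155 ≈ -3950.8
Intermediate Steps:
R = 8376/155 (R = 54 + 6/155 = 8376/155 ≈ 54.039)
h(J, K) = -6 (h(J, K) = -1 - 5 = -6)
R*(-73) + h(11, (3 + 1)/((-1 + 5) + 1)) = (8376/155)*(-73) - 6 = -611448/155 - 6 = -612378/155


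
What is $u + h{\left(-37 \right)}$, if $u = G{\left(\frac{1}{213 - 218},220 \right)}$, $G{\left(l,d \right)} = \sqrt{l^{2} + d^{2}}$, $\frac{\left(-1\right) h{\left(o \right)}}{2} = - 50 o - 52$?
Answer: $-3596 + \frac{\sqrt{1210001}}{5} \approx -3376.0$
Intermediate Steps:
$h{\left(o \right)} = 104 + 100 o$ ($h{\left(o \right)} = - 2 \left(- 50 o - 52\right) = - 2 \left(-52 - 50 o\right) = 104 + 100 o$)
$G{\left(l,d \right)} = \sqrt{d^{2} + l^{2}}$
$u = \frac{\sqrt{1210001}}{5}$ ($u = \sqrt{220^{2} + \left(\frac{1}{213 - 218}\right)^{2}} = \sqrt{48400 + \left(\frac{1}{-5}\right)^{2}} = \sqrt{48400 + \left(- \frac{1}{5}\right)^{2}} = \sqrt{48400 + \frac{1}{25}} = \sqrt{\frac{1210001}{25}} = \frac{\sqrt{1210001}}{5} \approx 220.0$)
$u + h{\left(-37 \right)} = \frac{\sqrt{1210001}}{5} + \left(104 + 100 \left(-37\right)\right) = \frac{\sqrt{1210001}}{5} + \left(104 - 3700\right) = \frac{\sqrt{1210001}}{5} - 3596 = -3596 + \frac{\sqrt{1210001}}{5}$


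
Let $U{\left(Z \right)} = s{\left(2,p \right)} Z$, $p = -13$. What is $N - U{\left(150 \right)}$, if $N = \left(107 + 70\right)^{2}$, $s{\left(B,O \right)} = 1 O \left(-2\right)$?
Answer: $27429$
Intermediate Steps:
$s{\left(B,O \right)} = - 2 O$ ($s{\left(B,O \right)} = O \left(-2\right) = - 2 O$)
$U{\left(Z \right)} = 26 Z$ ($U{\left(Z \right)} = \left(-2\right) \left(-13\right) Z = 26 Z$)
$N = 31329$ ($N = 177^{2} = 31329$)
$N - U{\left(150 \right)} = 31329 - 26 \cdot 150 = 31329 - 3900 = 27429$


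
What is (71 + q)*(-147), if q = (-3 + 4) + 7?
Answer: -11613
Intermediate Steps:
q = 8 (q = 1 + 7 = 8)
(71 + q)*(-147) = (71 + 8)*(-147) = 79*(-147) = -11613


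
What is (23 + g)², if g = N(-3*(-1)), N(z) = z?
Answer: 676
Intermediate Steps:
g = 3 (g = -3*(-1) = 3)
(23 + g)² = (23 + 3)² = 26² = 676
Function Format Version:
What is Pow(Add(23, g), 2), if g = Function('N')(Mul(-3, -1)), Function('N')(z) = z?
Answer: 676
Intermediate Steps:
g = 3 (g = Mul(-3, -1) = 3)
Pow(Add(23, g), 2) = Pow(Add(23, 3), 2) = Pow(26, 2) = 676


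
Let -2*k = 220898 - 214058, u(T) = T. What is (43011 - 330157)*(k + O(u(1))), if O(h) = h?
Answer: 981752174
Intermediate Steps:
k = -3420 (k = -(220898 - 214058)/2 = -½*6840 = -3420)
(43011 - 330157)*(k + O(u(1))) = (43011 - 330157)*(-3420 + 1) = -287146*(-3419) = 981752174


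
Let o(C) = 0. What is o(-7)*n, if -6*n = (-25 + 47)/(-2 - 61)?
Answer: 0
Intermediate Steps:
n = 11/189 (n = -(-25 + 47)/(6*(-2 - 61)) = -11/(3*(-63)) = -11*(-1)/(3*63) = -1/6*(-22/63) = 11/189 ≈ 0.058201)
o(-7)*n = 0*(11/189) = 0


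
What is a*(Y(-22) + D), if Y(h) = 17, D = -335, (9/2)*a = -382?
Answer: 80984/3 ≈ 26995.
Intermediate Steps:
a = -764/9 (a = (2/9)*(-382) = -764/9 ≈ -84.889)
a*(Y(-22) + D) = -764*(17 - 335)/9 = -764/9*(-318) = 80984/3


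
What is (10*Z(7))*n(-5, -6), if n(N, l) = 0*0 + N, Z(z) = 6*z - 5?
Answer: -1850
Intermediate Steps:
Z(z) = -5 + 6*z
n(N, l) = N (n(N, l) = 0 + N = N)
(10*Z(7))*n(-5, -6) = (10*(-5 + 6*7))*(-5) = (10*(-5 + 42))*(-5) = (10*37)*(-5) = 370*(-5) = -1850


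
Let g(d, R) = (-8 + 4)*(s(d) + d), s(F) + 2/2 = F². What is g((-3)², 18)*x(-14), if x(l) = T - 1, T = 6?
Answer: -1780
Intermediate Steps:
s(F) = -1 + F²
g(d, R) = 4 - 4*d - 4*d² (g(d, R) = (-8 + 4)*((-1 + d²) + d) = -4*(-1 + d + d²) = 4 - 4*d - 4*d²)
x(l) = 5 (x(l) = 6 - 1 = 5)
g((-3)², 18)*x(-14) = (4 - 4*(-3)² - 4*((-3)²)²)*5 = (4 - 4*9 - 4*9²)*5 = (4 - 36 - 4*81)*5 = (4 - 36 - 324)*5 = -356*5 = -1780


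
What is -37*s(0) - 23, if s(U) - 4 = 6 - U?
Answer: -393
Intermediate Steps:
s(U) = 10 - U (s(U) = 4 + (6 - U) = 10 - U)
-37*s(0) - 23 = -37*(10 - 1*0) - 23 = -37*(10 + 0) - 23 = -37*10 - 23 = -370 - 23 = -393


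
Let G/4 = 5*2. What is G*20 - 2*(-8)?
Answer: 816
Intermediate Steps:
G = 40 (G = 4*(5*2) = 4*10 = 40)
G*20 - 2*(-8) = 40*20 - 2*(-8) = 800 + 16 = 816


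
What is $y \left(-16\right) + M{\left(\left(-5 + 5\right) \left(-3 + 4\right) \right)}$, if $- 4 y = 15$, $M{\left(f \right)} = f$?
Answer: $60$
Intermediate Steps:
$y = - \frac{15}{4}$ ($y = \left(- \frac{1}{4}\right) 15 = - \frac{15}{4} \approx -3.75$)
$y \left(-16\right) + M{\left(\left(-5 + 5\right) \left(-3 + 4\right) \right)} = \left(- \frac{15}{4}\right) \left(-16\right) + \left(-5 + 5\right) \left(-3 + 4\right) = 60 + 0 \cdot 1 = 60 + 0 = 60$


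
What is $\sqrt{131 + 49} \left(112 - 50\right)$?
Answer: $372 \sqrt{5} \approx 831.82$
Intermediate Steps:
$\sqrt{131 + 49} \left(112 - 50\right) = \sqrt{180} \cdot 62 = 6 \sqrt{5} \cdot 62 = 372 \sqrt{5}$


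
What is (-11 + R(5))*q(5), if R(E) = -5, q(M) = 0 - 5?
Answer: 80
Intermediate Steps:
q(M) = -5
(-11 + R(5))*q(5) = (-11 - 5)*(-5) = -16*(-5) = 80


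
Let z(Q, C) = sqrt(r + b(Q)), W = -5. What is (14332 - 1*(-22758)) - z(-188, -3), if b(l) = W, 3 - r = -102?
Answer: 37080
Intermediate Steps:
r = 105 (r = 3 - 1*(-102) = 3 + 102 = 105)
b(l) = -5
z(Q, C) = 10 (z(Q, C) = sqrt(105 - 5) = sqrt(100) = 10)
(14332 - 1*(-22758)) - z(-188, -3) = (14332 - 1*(-22758)) - 1*10 = (14332 + 22758) - 10 = 37090 - 10 = 37080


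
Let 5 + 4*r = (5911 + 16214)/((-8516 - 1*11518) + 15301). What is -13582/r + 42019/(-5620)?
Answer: 144317141287/25733980 ≈ 5608.0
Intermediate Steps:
r = -22895/9466 (r = -5/4 + ((5911 + 16214)/((-8516 - 1*11518) + 15301))/4 = -5/4 + (22125/((-8516 - 11518) + 15301))/4 = -5/4 + (22125/(-20034 + 15301))/4 = -5/4 + (22125/(-4733))/4 = -5/4 + (22125*(-1/4733))/4 = -5/4 + (¼)*(-22125/4733) = -5/4 - 22125/18932 = -22895/9466 ≈ -2.4187)
-13582/r + 42019/(-5620) = -13582/(-22895/9466) + 42019/(-5620) = -13582*(-9466/22895) + 42019*(-1/5620) = 128567212/22895 - 42019/5620 = 144317141287/25733980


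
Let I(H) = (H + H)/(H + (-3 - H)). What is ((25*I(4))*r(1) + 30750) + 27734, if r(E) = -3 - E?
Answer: 176252/3 ≈ 58751.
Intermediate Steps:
I(H) = -2*H/3 (I(H) = (2*H)/(-3) = (2*H)*(-1/3) = -2*H/3)
((25*I(4))*r(1) + 30750) + 27734 = ((25*(-2/3*4))*(-3 - 1*1) + 30750) + 27734 = ((25*(-8/3))*(-3 - 1) + 30750) + 27734 = (-200/3*(-4) + 30750) + 27734 = (800/3 + 30750) + 27734 = 93050/3 + 27734 = 176252/3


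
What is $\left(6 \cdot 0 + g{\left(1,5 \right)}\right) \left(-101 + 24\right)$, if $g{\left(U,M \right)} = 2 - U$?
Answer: $-77$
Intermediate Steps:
$\left(6 \cdot 0 + g{\left(1,5 \right)}\right) \left(-101 + 24\right) = \left(6 \cdot 0 + \left(2 - 1\right)\right) \left(-101 + 24\right) = \left(0 + \left(2 - 1\right)\right) \left(-77\right) = \left(0 + 1\right) \left(-77\right) = 1 \left(-77\right) = -77$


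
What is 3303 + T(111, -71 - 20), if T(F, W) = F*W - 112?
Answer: -6910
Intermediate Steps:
T(F, W) = -112 + F*W
3303 + T(111, -71 - 20) = 3303 + (-112 + 111*(-71 - 20)) = 3303 + (-112 + 111*(-91)) = 3303 + (-112 - 10101) = 3303 - 10213 = -6910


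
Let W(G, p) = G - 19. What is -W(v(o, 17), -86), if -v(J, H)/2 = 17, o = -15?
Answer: 53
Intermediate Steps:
v(J, H) = -34 (v(J, H) = -2*17 = -34)
W(G, p) = -19 + G
-W(v(o, 17), -86) = -(-19 - 34) = -1*(-53) = 53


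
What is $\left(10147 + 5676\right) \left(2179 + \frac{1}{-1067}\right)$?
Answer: $\frac{36788348416}{1067} \approx 3.4478 \cdot 10^{7}$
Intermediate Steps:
$\left(10147 + 5676\right) \left(2179 + \frac{1}{-1067}\right) = 15823 \left(2179 - \frac{1}{1067}\right) = 15823 \cdot \frac{2324992}{1067} = \frac{36788348416}{1067}$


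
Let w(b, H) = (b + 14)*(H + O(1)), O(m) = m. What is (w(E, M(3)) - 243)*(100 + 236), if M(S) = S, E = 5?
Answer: -56112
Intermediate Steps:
w(b, H) = (1 + H)*(14 + b) (w(b, H) = (b + 14)*(H + 1) = (14 + b)*(1 + H) = (1 + H)*(14 + b))
(w(E, M(3)) - 243)*(100 + 236) = ((14 + 5 + 14*3 + 3*5) - 243)*(100 + 236) = ((14 + 5 + 42 + 15) - 243)*336 = (76 - 243)*336 = -167*336 = -56112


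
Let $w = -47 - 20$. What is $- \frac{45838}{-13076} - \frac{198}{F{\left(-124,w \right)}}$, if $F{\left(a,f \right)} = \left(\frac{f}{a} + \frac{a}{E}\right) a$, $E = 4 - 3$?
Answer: $\frac{5548769}{1588734} \approx 3.4926$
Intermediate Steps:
$E = 1$ ($E = 4 - 3 = 1$)
$w = -67$ ($w = -47 - 20 = -67$)
$F{\left(a,f \right)} = a \left(a + \frac{f}{a}\right)$ ($F{\left(a,f \right)} = \left(\frac{f}{a} + \frac{a}{1}\right) a = \left(\frac{f}{a} + a 1\right) a = \left(\frac{f}{a} + a\right) a = \left(a + \frac{f}{a}\right) a = a \left(a + \frac{f}{a}\right)$)
$- \frac{45838}{-13076} - \frac{198}{F{\left(-124,w \right)}} = - \frac{45838}{-13076} - \frac{198}{-67 + \left(-124\right)^{2}} = \left(-45838\right) \left(- \frac{1}{13076}\right) - \frac{198}{-67 + 15376} = \frac{22919}{6538} - \frac{198}{15309} = \frac{22919}{6538} - \frac{22}{1701} = \frac{5548769}{1588734}$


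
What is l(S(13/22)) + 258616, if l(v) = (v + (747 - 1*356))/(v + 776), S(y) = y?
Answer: 883692595/3417 ≈ 2.5862e+5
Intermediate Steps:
l(v) = (391 + v)/(776 + v) (l(v) = (v + (747 - 356))/(776 + v) = (v + 391)/(776 + v) = (391 + v)/(776 + v))
l(S(13/22)) + 258616 = (391 + 13/22)/(776 + 13/22) + 258616 = (8615/22)/(17085/22) + 258616 = (22/17085)*(8615/22) + 258616 = 1723/3417 + 258616 = 883692595/3417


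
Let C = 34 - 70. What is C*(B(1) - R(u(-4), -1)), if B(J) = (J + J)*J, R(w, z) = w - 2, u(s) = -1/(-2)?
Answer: -126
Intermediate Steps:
u(s) = 1/2 (u(s) = -1*(-1/2) = 1/2)
R(w, z) = -2 + w
C = -36
B(J) = 2*J**2 (B(J) = (2*J)*J = 2*J**2)
C*(B(1) - R(u(-4), -1)) = -36*(2*1**2 - (-2 + 1/2)) = -36*(2*1 - 1*(-3/2)) = -36*(2 + 3/2) = -36*7/2 = -126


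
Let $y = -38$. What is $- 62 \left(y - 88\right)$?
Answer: $7812$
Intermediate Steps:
$- 62 \left(y - 88\right) = - 62 \left(-38 - 88\right) = \left(-62\right) \left(-126\right) = 7812$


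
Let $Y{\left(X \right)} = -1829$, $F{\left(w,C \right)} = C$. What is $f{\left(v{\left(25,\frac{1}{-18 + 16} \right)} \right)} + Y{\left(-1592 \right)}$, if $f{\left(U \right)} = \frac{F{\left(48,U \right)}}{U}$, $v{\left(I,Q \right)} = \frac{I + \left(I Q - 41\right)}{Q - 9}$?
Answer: $-1828$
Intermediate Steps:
$v{\left(I,Q \right)} = \frac{-41 + I + I Q}{-9 + Q}$ ($v{\left(I,Q \right)} = \frac{I + \left(-41 + I Q\right)}{-9 + Q} = \frac{-41 + I + I Q}{-9 + Q}$)
$f{\left(U \right)} = 1$ ($f{\left(U \right)} = \frac{U}{U} = 1$)
$f{\left(v{\left(25,\frac{1}{-18 + 16} \right)} \right)} + Y{\left(-1592 \right)} = 1 - 1829 = -1828$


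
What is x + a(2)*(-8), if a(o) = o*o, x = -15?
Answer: -47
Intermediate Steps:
a(o) = o²
x + a(2)*(-8) = -15 + 2²*(-8) = -15 + 4*(-8) = -15 - 32 = -47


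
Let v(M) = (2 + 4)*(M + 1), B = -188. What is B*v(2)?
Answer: -3384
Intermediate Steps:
v(M) = 6 + 6*M (v(M) = 6*(1 + M) = 6 + 6*M)
B*v(2) = -188*(6 + 6*2) = -188*(6 + 12) = -188*18 = -3384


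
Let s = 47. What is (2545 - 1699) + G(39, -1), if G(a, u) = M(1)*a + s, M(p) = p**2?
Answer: 932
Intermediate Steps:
G(a, u) = 47 + a (G(a, u) = 1**2*a + 47 = 1*a + 47 = a + 47 = 47 + a)
(2545 - 1699) + G(39, -1) = (2545 - 1699) + (47 + 39) = 846 + 86 = 932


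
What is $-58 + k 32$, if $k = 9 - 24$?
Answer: $-538$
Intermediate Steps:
$k = -15$ ($k = 9 - 24 = -15$)
$-58 + k 32 = -58 - 480 = -538$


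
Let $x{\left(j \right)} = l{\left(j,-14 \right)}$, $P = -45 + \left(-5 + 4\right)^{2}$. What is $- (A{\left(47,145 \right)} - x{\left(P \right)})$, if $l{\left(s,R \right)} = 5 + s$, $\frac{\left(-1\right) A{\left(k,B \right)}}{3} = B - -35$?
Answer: $501$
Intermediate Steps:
$A{\left(k,B \right)} = -105 - 3 B$ ($A{\left(k,B \right)} = - 3 \left(B - -35\right) = - 3 \left(B + 35\right) = - 3 \left(35 + B\right) = -105 - 3 B$)
$P = -44$ ($P = -45 + \left(-1\right)^{2} = -45 + 1 = -44$)
$x{\left(j \right)} = 5 + j$
$- (A{\left(47,145 \right)} - x{\left(P \right)}) = - (\left(-105 - 435\right) - \left(5 - 44\right)) = - (\left(-105 - 435\right) - -39) = - (-540 + 39) = \left(-1\right) \left(-501\right) = 501$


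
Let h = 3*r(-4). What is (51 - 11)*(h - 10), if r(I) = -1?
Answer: -520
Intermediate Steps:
h = -3 (h = 3*(-1) = -3)
(51 - 11)*(h - 10) = (51 - 11)*(-3 - 10) = 40*(-13) = -520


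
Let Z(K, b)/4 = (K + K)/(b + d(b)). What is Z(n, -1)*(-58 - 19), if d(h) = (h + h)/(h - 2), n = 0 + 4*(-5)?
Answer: -36960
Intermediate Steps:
n = -20 (n = 0 - 20 = -20)
d(h) = 2*h/(-2 + h) (d(h) = (2*h)/(-2 + h) = 2*h/(-2 + h))
Z(K, b) = 8*K/(b + 2*b/(-2 + b)) (Z(K, b) = 4*((K + K)/(b + 2*b/(-2 + b))) = 4*((2*K)/(b + 2*b/(-2 + b))) = 4*(2*K/(b + 2*b/(-2 + b))) = 8*K/(b + 2*b/(-2 + b)))
Z(n, -1)*(-58 - 19) = (8*(-20)*(-2 - 1)/(-1)²)*(-58 - 19) = (8*(-20)*1*(-3))*(-77) = 480*(-77) = -36960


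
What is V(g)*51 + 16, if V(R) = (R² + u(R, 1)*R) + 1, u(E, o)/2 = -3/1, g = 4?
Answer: -341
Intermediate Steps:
u(E, o) = -6 (u(E, o) = 2*(-3/1) = 2*(-3*1) = 2*(-3) = -6)
V(R) = 1 + R² - 6*R (V(R) = (R² - 6*R) + 1 = 1 + R² - 6*R)
V(g)*51 + 16 = (1 + 4² - 6*4)*51 + 16 = (1 + 16 - 24)*51 + 16 = -7*51 + 16 = -357 + 16 = -341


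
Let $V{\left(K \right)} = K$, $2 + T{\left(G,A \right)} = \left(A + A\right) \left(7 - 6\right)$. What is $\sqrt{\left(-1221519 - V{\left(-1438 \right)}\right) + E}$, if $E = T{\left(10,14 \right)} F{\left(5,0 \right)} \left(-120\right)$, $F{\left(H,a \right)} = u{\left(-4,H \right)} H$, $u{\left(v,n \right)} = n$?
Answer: $i \sqrt{1298081} \approx 1139.3 i$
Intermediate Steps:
$F{\left(H,a \right)} = H^{2}$ ($F{\left(H,a \right)} = H H = H^{2}$)
$T{\left(G,A \right)} = -2 + 2 A$ ($T{\left(G,A \right)} = -2 + \left(A + A\right) \left(7 - 6\right) = -2 + 2 A 1 = -2 + 2 A$)
$E = -78000$ ($E = \left(-2 + 2 \cdot 14\right) 5^{2} \left(-120\right) = \left(-2 + 28\right) 25 \left(-120\right) = 26 \cdot 25 \left(-120\right) = 650 \left(-120\right) = -78000$)
$\sqrt{\left(-1221519 - V{\left(-1438 \right)}\right) + E} = \sqrt{\left(-1221519 - -1438\right) - 78000} = \sqrt{\left(-1221519 + 1438\right) - 78000} = \sqrt{-1220081 - 78000} = \sqrt{-1298081} = i \sqrt{1298081}$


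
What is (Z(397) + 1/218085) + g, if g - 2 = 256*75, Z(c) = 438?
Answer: 4283189401/218085 ≈ 19640.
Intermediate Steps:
g = 19202 (g = 2 + 256*75 = 2 + 19200 = 19202)
(Z(397) + 1/218085) + g = (438 + 1/218085) + 19202 = 95521231/218085 + 19202 = 4283189401/218085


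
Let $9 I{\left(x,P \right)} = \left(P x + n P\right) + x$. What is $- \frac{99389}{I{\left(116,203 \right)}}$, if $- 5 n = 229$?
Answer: $- \frac{4472505}{71833} \approx -62.263$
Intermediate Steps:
$n = - \frac{229}{5}$ ($n = \left(- \frac{1}{5}\right) 229 = - \frac{229}{5} \approx -45.8$)
$I{\left(x,P \right)} = - \frac{229 P}{45} + \frac{x}{9} + \frac{P x}{9}$ ($I{\left(x,P \right)} = \frac{\left(P x - \frac{229 P}{5}\right) + x}{9} = \frac{\left(- \frac{229 P}{5} + P x\right) + x}{9} = \frac{x - \frac{229 P}{5} + P x}{9} = - \frac{229 P}{45} + \frac{x}{9} + \frac{P x}{9}$)
$- \frac{99389}{I{\left(116,203 \right)}} = - \frac{99389}{\left(- \frac{229}{45}\right) 203 + \frac{1}{9} \cdot 116 + \frac{1}{9} \cdot 203 \cdot 116} = - \frac{99389}{- \frac{46487}{45} + \frac{116}{9} + \frac{23548}{9}} = - \frac{99389}{\frac{71833}{45}} = \left(-99389\right) \frac{45}{71833} = - \frac{4472505}{71833}$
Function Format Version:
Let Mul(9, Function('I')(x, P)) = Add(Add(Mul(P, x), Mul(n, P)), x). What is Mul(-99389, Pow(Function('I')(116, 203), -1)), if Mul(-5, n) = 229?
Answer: Rational(-4472505, 71833) ≈ -62.263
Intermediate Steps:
n = Rational(-229, 5) (n = Mul(Rational(-1, 5), 229) = Rational(-229, 5) ≈ -45.800)
Function('I')(x, P) = Add(Mul(Rational(-229, 45), P), Mul(Rational(1, 9), x), Mul(Rational(1, 9), P, x)) (Function('I')(x, P) = Mul(Rational(1, 9), Add(Add(Mul(P, x), Mul(Rational(-229, 5), P)), x)) = Mul(Rational(1, 9), Add(Add(Mul(Rational(-229, 5), P), Mul(P, x)), x)) = Mul(Rational(1, 9), Add(x, Mul(Rational(-229, 5), P), Mul(P, x))) = Add(Mul(Rational(-229, 45), P), Mul(Rational(1, 9), x), Mul(Rational(1, 9), P, x)))
Mul(-99389, Pow(Function('I')(116, 203), -1)) = Mul(-99389, Pow(Add(Mul(Rational(-229, 45), 203), Mul(Rational(1, 9), 116), Mul(Rational(1, 9), 203, 116)), -1)) = Mul(-99389, Pow(Add(Rational(-46487, 45), Rational(116, 9), Rational(23548, 9)), -1)) = Mul(-99389, Pow(Rational(71833, 45), -1)) = Mul(-99389, Rational(45, 71833)) = Rational(-4472505, 71833)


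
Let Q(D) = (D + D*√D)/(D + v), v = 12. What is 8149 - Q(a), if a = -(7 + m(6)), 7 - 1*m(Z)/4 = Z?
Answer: 8160 + 11*I*√11 ≈ 8160.0 + 36.483*I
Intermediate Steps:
m(Z) = 28 - 4*Z
a = -11 (a = -(7 + (28 - 4*6)) = -(7 + (28 - 24)) = -(7 + 4) = -1*11 = -11)
Q(D) = (D + D^(3/2))/(12 + D) (Q(D) = (D + D*√D)/(D + 12) = (D + D^(3/2))/(12 + D))
8149 - Q(a) = 8149 - (-11 + (-11)^(3/2))/(12 - 11) = 8149 - (-11 - 11*I*√11)/1 = 8149 - (-11 - 11*I*√11) = 8149 + (11 + 11*I*√11) = 8160 + 11*I*√11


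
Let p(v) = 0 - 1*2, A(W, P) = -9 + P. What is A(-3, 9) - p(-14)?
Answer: 2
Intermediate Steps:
p(v) = -2 (p(v) = 0 - 2 = -2)
A(-3, 9) - p(-14) = (-9 + 9) - 1*(-2) = 0 + 2 = 2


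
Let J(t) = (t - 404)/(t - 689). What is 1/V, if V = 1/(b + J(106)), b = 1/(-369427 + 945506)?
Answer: 171672125/335854057 ≈ 0.51115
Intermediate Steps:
b = 1/576079 ≈ 1.7359e-6
J(t) = (-404 + t)/(-689 + t)
V = 335854057/171672125 (V = 1/(1/576079 + (-404 + 106)/(-689 + 106)) = 1/(1/576079 - 298/(-583)) = 1/(1/576079 - 1/583*(-298)) = 1/(1/576079 + 298/583) = 1/(171672125/335854057) = 335854057/171672125 ≈ 1.9564)
1/V = 1/(335854057/171672125) = 171672125/335854057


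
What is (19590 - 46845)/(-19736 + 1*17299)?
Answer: 27255/2437 ≈ 11.184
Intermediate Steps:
(19590 - 46845)/(-19736 + 1*17299) = -27255/(-19736 + 17299) = -27255/(-2437) = -27255*(-1/2437) = 27255/2437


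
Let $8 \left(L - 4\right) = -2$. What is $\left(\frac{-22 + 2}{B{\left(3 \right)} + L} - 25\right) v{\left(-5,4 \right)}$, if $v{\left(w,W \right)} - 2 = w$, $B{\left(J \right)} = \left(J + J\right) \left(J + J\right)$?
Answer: $\frac{4055}{53} \approx 76.509$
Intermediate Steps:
$B{\left(J \right)} = 4 J^{2}$ ($B{\left(J \right)} = 2 J 2 J = 4 J^{2}$)
$v{\left(w,W \right)} = 2 + w$
$L = \frac{15}{4}$ ($L = 4 + \frac{1}{8} \left(-2\right) = 4 - \frac{1}{4} = \frac{15}{4} \approx 3.75$)
$\left(\frac{-22 + 2}{B{\left(3 \right)} + L} - 25\right) v{\left(-5,4 \right)} = \left(\frac{-22 + 2}{4 \cdot 3^{2} + \frac{15}{4}} - 25\right) \left(2 - 5\right) = \left(- \frac{20}{4 \cdot 9 + \frac{15}{4}} - 25\right) \left(-3\right) = \left(- \frac{20}{36 + \frac{15}{4}} - 25\right) \left(-3\right) = \left(- \frac{20}{\frac{159}{4}} - 25\right) \left(-3\right) = \left(\left(-20\right) \frac{4}{159} - 25\right) \left(-3\right) = \left(- \frac{80}{159} - 25\right) \left(-3\right) = \left(- \frac{4055}{159}\right) \left(-3\right) = \frac{4055}{53}$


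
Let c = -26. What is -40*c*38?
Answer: 39520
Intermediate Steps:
-40*c*38 = -40*(-26)*38 = 1040*38 = 39520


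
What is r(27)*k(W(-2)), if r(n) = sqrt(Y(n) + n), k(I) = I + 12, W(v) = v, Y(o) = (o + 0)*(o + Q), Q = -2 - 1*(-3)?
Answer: 30*sqrt(87) ≈ 279.82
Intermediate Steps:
Q = 1 (Q = -2 + 3 = 1)
Y(o) = o*(1 + o) (Y(o) = (o + 0)*(o + 1) = o*(1 + o))
k(I) = 12 + I
r(n) = sqrt(n + n*(1 + n)) (r(n) = sqrt(n*(1 + n) + n) = sqrt(n + n*(1 + n)))
r(27)*k(W(-2)) = sqrt(27*(2 + 27))*(12 - 2) = sqrt(27*29)*10 = sqrt(783)*10 = (3*sqrt(87))*10 = 30*sqrt(87)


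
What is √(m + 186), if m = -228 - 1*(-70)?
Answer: 2*√7 ≈ 5.2915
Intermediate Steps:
m = -158 (m = -228 + 70 = -158)
√(m + 186) = √(-158 + 186) = √28 = 2*√7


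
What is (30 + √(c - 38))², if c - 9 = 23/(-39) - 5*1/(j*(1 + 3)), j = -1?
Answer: (2340 + I*√172419)²/6084 ≈ 871.66 + 319.41*I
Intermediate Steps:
c = 1507/156 (c = 9 + (23/(-39) - 5*(-1/(1 + 3))) = 9 + (23*(-1/39) - 5/(4*(-1))) = 9 + (-23/39 - 5/(-4)) = 9 + (-23/39 - 5*(-¼)) = 9 + (-23/39 + 5/4) = 9 + 103/156 = 1507/156 ≈ 9.6603)
(30 + √(c - 38))² = (30 + √(1507/156 - 38))² = (30 + √(-4421/156))² = (30 + I*√172419/78)²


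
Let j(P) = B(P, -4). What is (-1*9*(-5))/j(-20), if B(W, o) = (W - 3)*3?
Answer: -15/23 ≈ -0.65217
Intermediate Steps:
B(W, o) = -9 + 3*W (B(W, o) = (-3 + W)*3 = -9 + 3*W)
j(P) = -9 + 3*P
(-1*9*(-5))/j(-20) = (-1*9*(-5))/(-9 + 3*(-20)) = (-9*(-5))/(-9 - 60) = 45/(-69) = 45*(-1/69) = -15/23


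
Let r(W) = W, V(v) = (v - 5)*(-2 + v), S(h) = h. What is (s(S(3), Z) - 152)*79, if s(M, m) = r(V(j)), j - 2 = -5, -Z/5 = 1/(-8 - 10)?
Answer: -8848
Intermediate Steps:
Z = 5/18 (Z = -5/(-8 - 10) = -5/(-18) = -5*(-1/18) = 5/18 ≈ 0.27778)
j = -3 (j = 2 - 5 = -3)
V(v) = (-5 + v)*(-2 + v)
s(M, m) = 40 (s(M, m) = 10 + (-3)² - 7*(-3) = 10 + 9 + 21 = 40)
(s(S(3), Z) - 152)*79 = (40 - 152)*79 = -112*79 = -8848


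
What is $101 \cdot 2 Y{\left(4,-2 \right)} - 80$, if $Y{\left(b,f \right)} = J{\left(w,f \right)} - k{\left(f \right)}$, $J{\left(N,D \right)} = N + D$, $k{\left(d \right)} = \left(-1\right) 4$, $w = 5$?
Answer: $1334$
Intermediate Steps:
$k{\left(d \right)} = -4$
$J{\left(N,D \right)} = D + N$
$Y{\left(b,f \right)} = 9 + f$ ($Y{\left(b,f \right)} = \left(f + 5\right) - -4 = \left(5 + f\right) + 4 = 9 + f$)
$101 \cdot 2 Y{\left(4,-2 \right)} - 80 = 101 \cdot 2 \left(9 - 2\right) - 80 = 101 \cdot 2 \cdot 7 - 80 = 101 \cdot 14 - 80 = 1414 - 80 = 1334$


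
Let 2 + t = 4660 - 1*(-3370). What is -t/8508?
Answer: -669/709 ≈ -0.94358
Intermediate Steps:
t = 8028 (t = -2 + (4660 - 1*(-3370)) = -2 + (4660 + 3370) = -2 + 8030 = 8028)
-t/8508 = -8028/8508 = -1*669/709 = -669/709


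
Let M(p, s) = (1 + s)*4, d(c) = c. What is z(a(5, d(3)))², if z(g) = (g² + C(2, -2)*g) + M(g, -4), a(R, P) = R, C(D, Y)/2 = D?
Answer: 1089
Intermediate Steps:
C(D, Y) = 2*D
M(p, s) = 4 + 4*s
z(g) = -12 + g² + 4*g (z(g) = (g² + (2*2)*g) + (4 + 4*(-4)) = (g² + 4*g) + (4 - 16) = (g² + 4*g) - 12 = -12 + g² + 4*g)
z(a(5, d(3)))² = (-12 + 5² + 4*5)² = (-12 + 25 + 20)² = 33² = 1089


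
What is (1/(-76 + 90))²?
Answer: 1/196 ≈ 0.0051020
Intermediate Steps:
(1/(-76 + 90))² = (1/14)² = 1/196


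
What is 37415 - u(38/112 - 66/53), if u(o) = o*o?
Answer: 329582402239/8809024 ≈ 37414.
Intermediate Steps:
u(o) = o²
37415 - u(38/112 - 66/53) = 37415 - (38/112 - 66/53)² = 37415 - (38*(1/112) - 66*1/53)² = 37415 - (19/56 - 66/53)² = 37415 - (-2689/2968)² = 37415 - 1*7230721/8809024 = 37415 - 7230721/8809024 = 329582402239/8809024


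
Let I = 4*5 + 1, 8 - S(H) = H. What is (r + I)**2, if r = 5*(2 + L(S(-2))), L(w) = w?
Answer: 6561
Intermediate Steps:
S(H) = 8 - H
I = 21 (I = 20 + 1 = 21)
r = 60 (r = 5*(2 + (8 - 1*(-2))) = 5*(2 + (8 + 2)) = 5*(2 + 10) = 5*12 = 60)
(r + I)**2 = (60 + 21)**2 = 81**2 = 6561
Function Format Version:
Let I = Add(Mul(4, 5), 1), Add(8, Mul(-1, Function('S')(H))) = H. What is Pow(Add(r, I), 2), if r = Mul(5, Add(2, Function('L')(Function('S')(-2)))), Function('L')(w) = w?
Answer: 6561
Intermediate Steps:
Function('S')(H) = Add(8, Mul(-1, H))
I = 21 (I = Add(20, 1) = 21)
r = 60 (r = Mul(5, Add(2, Add(8, Mul(-1, -2)))) = Mul(5, Add(2, Add(8, 2))) = Mul(5, Add(2, 10)) = Mul(5, 12) = 60)
Pow(Add(r, I), 2) = Pow(Add(60, 21), 2) = Pow(81, 2) = 6561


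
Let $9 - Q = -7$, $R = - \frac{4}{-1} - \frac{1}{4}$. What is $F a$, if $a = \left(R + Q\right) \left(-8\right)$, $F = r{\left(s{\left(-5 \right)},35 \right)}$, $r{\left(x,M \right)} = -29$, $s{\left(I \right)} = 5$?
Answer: $4582$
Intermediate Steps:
$R = \frac{15}{4}$ ($R = \left(-4\right) \left(-1\right) - \frac{1}{4} = 4 - \frac{1}{4} = \frac{15}{4} \approx 3.75$)
$Q = 16$ ($Q = 9 - -7 = 9 + 7 = 16$)
$F = -29$
$a = -158$ ($a = \left(\frac{15}{4} + 16\right) \left(-8\right) = \frac{79}{4} \left(-8\right) = -158$)
$F a = \left(-29\right) \left(-158\right) = 4582$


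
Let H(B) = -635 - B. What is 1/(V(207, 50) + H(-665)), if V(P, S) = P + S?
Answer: 1/287 ≈ 0.0034843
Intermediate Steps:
1/(V(207, 50) + H(-665)) = 1/((207 + 50) + (-635 - 1*(-665))) = 1/(257 + (-635 + 665)) = 1/(257 + 30) = 1/287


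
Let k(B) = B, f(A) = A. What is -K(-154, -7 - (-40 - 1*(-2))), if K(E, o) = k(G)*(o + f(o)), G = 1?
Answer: -62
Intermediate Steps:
K(E, o) = 2*o (K(E, o) = 1*(o + o) = 1*(2*o) = 2*o)
-K(-154, -7 - (-40 - 1*(-2))) = -2*(-7 - (-40 - 1*(-2))) = -2*(-7 - (-40 + 2)) = -2*(-7 - 1*(-38)) = -2*(-7 + 38) = -2*31 = -1*62 = -62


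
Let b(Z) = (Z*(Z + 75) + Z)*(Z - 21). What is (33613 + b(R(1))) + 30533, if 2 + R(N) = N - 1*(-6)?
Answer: 57666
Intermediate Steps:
R(N) = 4 + N (R(N) = -2 + (N - 1*(-6)) = -2 + (N + 6) = -2 + (6 + N) = 4 + N)
b(Z) = (-21 + Z)*(Z + Z*(75 + Z)) (b(Z) = (Z*(75 + Z) + Z)*(-21 + Z) = (Z + Z*(75 + Z))*(-21 + Z) = (-21 + Z)*(Z + Z*(75 + Z)))
(33613 + b(R(1))) + 30533 = (33613 + (4 + 1)*(-1596 + (4 + 1)² + 55*(4 + 1))) + 30533 = (33613 + 5*(-1596 + 5² + 55*5)) + 30533 = (33613 + 5*(-1596 + 25 + 275)) + 30533 = (33613 + 5*(-1296)) + 30533 = (33613 - 6480) + 30533 = 27133 + 30533 = 57666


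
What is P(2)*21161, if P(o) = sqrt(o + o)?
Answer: 42322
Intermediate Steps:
P(o) = sqrt(2)*sqrt(o) (P(o) = sqrt(2*o) = sqrt(2)*sqrt(o))
P(2)*21161 = (sqrt(2)*sqrt(2))*21161 = 2*21161 = 42322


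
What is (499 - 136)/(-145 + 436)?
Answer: 121/97 ≈ 1.2474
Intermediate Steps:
(499 - 136)/(-145 + 436) = 363/291 = 363*(1/291) = 121/97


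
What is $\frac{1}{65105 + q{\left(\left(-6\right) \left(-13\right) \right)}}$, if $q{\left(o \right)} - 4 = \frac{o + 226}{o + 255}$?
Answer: $\frac{333}{21681601} \approx 1.5359 \cdot 10^{-5}$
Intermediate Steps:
$q{\left(o \right)} = 4 + \frac{226 + o}{255 + o}$ ($q{\left(o \right)} = 4 + \frac{o + 226}{o + 255} = 4 + \frac{226 + o}{255 + o}$)
$\frac{1}{65105 + q{\left(\left(-6\right) \left(-13\right) \right)}} = \frac{1}{65105 + \frac{1246 + 5 \left(\left(-6\right) \left(-13\right)\right)}{255 - -78}} = \frac{1}{65105 + \frac{1246 + 5 \cdot 78}{255 + 78}} = \frac{1}{65105 + \frac{1246 + 390}{333}} = \frac{1}{65105 + \frac{1}{333} \cdot 1636} = \frac{1}{65105 + \frac{1636}{333}} = \frac{1}{\frac{21681601}{333}} = \frac{333}{21681601}$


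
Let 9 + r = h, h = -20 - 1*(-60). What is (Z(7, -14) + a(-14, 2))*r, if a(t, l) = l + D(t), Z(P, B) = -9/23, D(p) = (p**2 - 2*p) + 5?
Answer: 164424/23 ≈ 7148.9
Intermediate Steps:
D(p) = 5 + p**2 - 2*p
h = 40 (h = -20 + 60 = 40)
Z(P, B) = -9/23 (Z(P, B) = -9*1/23 = -9/23)
r = 31 (r = -9 + 40 = 31)
a(t, l) = 5 + l + t**2 - 2*t (a(t, l) = l + (5 + t**2 - 2*t) = 5 + l + t**2 - 2*t)
(Z(7, -14) + a(-14, 2))*r = (-9/23 + (5 + 2 + (-14)**2 - 2*(-14)))*31 = (-9/23 + (5 + 2 + 196 + 28))*31 = (-9/23 + 231)*31 = (5304/23)*31 = 164424/23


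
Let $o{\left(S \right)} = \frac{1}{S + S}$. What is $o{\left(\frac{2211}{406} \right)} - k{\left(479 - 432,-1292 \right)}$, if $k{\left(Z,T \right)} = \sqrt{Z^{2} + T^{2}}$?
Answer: $\frac{203}{2211} - \sqrt{1671473} \approx -1292.8$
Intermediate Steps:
$k{\left(Z,T \right)} = \sqrt{T^{2} + Z^{2}}$
$o{\left(S \right)} = \frac{1}{2 S}$
$o{\left(\frac{2211}{406} \right)} - k{\left(479 - 432,-1292 \right)} = \frac{1}{2 \cdot \frac{2211}{406}} - \sqrt{\left(-1292\right)^{2} + \left(479 - 432\right)^{2}} = \frac{1}{2 \cdot 2211 \cdot \frac{1}{406}} - \sqrt{1669264 + \left(479 - 432\right)^{2}} = \frac{1}{2 \cdot \frac{2211}{406}} - \sqrt{1669264 + 47^{2}} = \frac{1}{2} \cdot \frac{406}{2211} - \sqrt{1669264 + 2209} = \frac{203}{2211} - \sqrt{1671473}$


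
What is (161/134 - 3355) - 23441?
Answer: -3590503/134 ≈ -26795.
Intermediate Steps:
(161/134 - 3355) - 23441 = -449409/134 - 23441 = -3590503/134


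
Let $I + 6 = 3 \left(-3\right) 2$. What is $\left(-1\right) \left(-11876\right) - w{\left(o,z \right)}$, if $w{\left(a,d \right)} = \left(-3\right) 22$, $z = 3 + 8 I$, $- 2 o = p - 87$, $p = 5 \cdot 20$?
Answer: $11942$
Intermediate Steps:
$I = -24$ ($I = -6 + 3 \left(-3\right) 2 = -6 - 18 = -24$)
$p = 100$
$o = - \frac{13}{2}$ ($o = - \frac{100 - 87}{2} = \left(- \frac{1}{2}\right) 13 = - \frac{13}{2} \approx -6.5$)
$z = -189$ ($z = 3 + 8 \left(-24\right) = 3 - 192 = -189$)
$w{\left(a,d \right)} = -66$
$\left(-1\right) \left(-11876\right) - w{\left(o,z \right)} = \left(-1\right) \left(-11876\right) - -66 = 11876 + 66 = 11942$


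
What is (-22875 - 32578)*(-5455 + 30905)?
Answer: -1411278850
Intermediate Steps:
(-22875 - 32578)*(-5455 + 30905) = -55453*25450 = -1411278850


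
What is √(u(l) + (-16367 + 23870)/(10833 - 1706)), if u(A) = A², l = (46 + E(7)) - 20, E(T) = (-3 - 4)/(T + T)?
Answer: √216942757053/18254 ≈ 25.516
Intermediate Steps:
E(T) = -7/(2*T) (E(T) = -7*1/(2*T) = -7/(2*T))
l = 51/2 (l = (46 - 7/2/7) - 20 = (46 - 7/2*⅐) - 20 = (46 - ½) - 20 = 91/2 - 20 = 51/2 ≈ 25.500)
√(u(l) + (-16367 + 23870)/(10833 - 1706)) = √((51/2)² + (-16367 + 23870)/(10833 - 1706)) = √(2601/4 + 7503/9127) = √(23769339/36508) = √216942757053/18254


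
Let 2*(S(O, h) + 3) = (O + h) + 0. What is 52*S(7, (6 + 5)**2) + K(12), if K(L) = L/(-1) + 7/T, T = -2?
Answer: 6313/2 ≈ 3156.5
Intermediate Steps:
S(O, h) = -3 + O/2 + h/2 (S(O, h) = -3 + ((O + h) + 0)/2 = -3 + (O + h)/2 = -3 + (O/2 + h/2) = -3 + O/2 + h/2)
K(L) = -7/2 - L (K(L) = L/(-1) + 7/(-2) = L*(-1) + 7*(-1/2) = -L - 7/2 = -7/2 - L)
52*S(7, (6 + 5)**2) + K(12) = 52*(-3 + (1/2)*7 + (6 + 5)**2/2) + (-7/2 - 1*12) = 52*(-3 + 7/2 + (1/2)*11**2) + (-7/2 - 12) = 52*(-3 + 7/2 + (1/2)*121) - 31/2 = 52*(-3 + 7/2 + 121/2) - 31/2 = 52*61 - 31/2 = 3172 - 31/2 = 6313/2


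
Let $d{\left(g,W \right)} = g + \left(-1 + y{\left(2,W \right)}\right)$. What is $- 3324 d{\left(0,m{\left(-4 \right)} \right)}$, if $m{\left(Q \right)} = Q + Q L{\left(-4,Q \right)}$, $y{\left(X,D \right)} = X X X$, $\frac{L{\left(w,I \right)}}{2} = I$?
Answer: $-23268$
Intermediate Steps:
$L{\left(w,I \right)} = 2 I$
$y{\left(X,D \right)} = X^{3}$ ($y{\left(X,D \right)} = X^{2} X = X^{3}$)
$m{\left(Q \right)} = Q + 2 Q^{2}$ ($m{\left(Q \right)} = Q + Q 2 Q = Q + 2 Q^{2}$)
$d{\left(g,W \right)} = 7 + g$ ($d{\left(g,W \right)} = g - \left(1 - 2^{3}\right) = g + \left(-1 + 8\right) = g + 7 = 7 + g$)
$- 3324 d{\left(0,m{\left(-4 \right)} \right)} = - 3324 \left(7 + 0\right) = \left(-3324\right) 7 = -23268$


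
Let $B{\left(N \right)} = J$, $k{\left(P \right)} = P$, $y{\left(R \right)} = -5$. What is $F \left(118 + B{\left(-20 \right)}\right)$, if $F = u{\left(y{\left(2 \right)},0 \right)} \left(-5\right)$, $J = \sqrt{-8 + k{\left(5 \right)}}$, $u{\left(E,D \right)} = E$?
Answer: $2950 + 25 i \sqrt{3} \approx 2950.0 + 43.301 i$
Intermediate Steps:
$J = i \sqrt{3}$ ($J = \sqrt{-8 + 5} = \sqrt{-3} = i \sqrt{3} \approx 1.732 i$)
$B{\left(N \right)} = i \sqrt{3}$
$F = 25$ ($F = \left(-5\right) \left(-5\right) = 25$)
$F \left(118 + B{\left(-20 \right)}\right) = 25 \left(118 + i \sqrt{3}\right) = 2950 + 25 i \sqrt{3}$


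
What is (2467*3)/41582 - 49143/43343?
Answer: -1722682683/1802288626 ≈ -0.95583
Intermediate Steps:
(2467*3)/41582 - 49143/43343 = 7401*(1/41582) - 49143*1/43343 = 7401/41582 - 49143/43343 = -1722682683/1802288626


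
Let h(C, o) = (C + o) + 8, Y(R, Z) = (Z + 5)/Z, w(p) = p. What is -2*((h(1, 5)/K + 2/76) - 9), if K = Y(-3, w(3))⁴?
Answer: 338411/19456 ≈ 17.394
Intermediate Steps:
Y(R, Z) = (5 + Z)/Z
h(C, o) = 8 + C + o
K = 4096/81 (K = ((5 + 3)/3)⁴ = ((⅓)*8)⁴ = (8/3)⁴ = 4096/81 ≈ 50.568)
-2*((h(1, 5)/K + 2/76) - 9) = -2*(((8 + 1 + 5)/(4096/81) + 2/76) - 9) = -2*((14*(81/4096) + 2*(1/76)) - 9) = -2*((567/2048 + 1/38) - 9) = -2*(11797/38912 - 9) = -2*(-338411/38912) = 338411/19456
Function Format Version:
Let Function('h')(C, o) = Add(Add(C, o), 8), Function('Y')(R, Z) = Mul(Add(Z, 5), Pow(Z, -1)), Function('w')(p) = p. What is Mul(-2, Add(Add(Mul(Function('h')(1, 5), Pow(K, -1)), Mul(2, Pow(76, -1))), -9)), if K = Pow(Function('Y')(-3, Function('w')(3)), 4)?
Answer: Rational(338411, 19456) ≈ 17.394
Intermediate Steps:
Function('Y')(R, Z) = Mul(Pow(Z, -1), Add(5, Z)) (Function('Y')(R, Z) = Mul(Add(5, Z), Pow(Z, -1)) = Mul(Pow(Z, -1), Add(5, Z)))
Function('h')(C, o) = Add(8, C, o)
K = Rational(4096, 81) (K = Pow(Mul(Pow(3, -1), Add(5, 3)), 4) = Pow(Mul(Rational(1, 3), 8), 4) = Pow(Rational(8, 3), 4) = Rational(4096, 81) ≈ 50.568)
Mul(-2, Add(Add(Mul(Function('h')(1, 5), Pow(K, -1)), Mul(2, Pow(76, -1))), -9)) = Mul(-2, Add(Add(Mul(Add(8, 1, 5), Pow(Rational(4096, 81), -1)), Mul(2, Pow(76, -1))), -9)) = Mul(-2, Add(Add(Mul(14, Rational(81, 4096)), Mul(2, Rational(1, 76))), -9)) = Mul(-2, Add(Add(Rational(567, 2048), Rational(1, 38)), -9)) = Mul(-2, Add(Rational(11797, 38912), -9)) = Mul(-2, Rational(-338411, 38912)) = Rational(338411, 19456)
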